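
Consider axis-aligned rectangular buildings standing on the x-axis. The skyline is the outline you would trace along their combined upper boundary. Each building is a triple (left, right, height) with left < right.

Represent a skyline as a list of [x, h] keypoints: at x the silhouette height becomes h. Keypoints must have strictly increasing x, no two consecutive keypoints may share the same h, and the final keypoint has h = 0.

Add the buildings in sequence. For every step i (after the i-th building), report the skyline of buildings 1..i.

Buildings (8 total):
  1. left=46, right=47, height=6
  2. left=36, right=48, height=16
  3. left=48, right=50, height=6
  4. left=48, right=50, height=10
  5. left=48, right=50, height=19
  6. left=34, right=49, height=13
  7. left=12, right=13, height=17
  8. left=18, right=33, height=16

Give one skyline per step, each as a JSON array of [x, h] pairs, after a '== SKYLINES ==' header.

== SKYLINES ==
[[46,6],[47,0]]
[[36,16],[48,0]]
[[36,16],[48,6],[50,0]]
[[36,16],[48,10],[50,0]]
[[36,16],[48,19],[50,0]]
[[34,13],[36,16],[48,19],[50,0]]
[[12,17],[13,0],[34,13],[36,16],[48,19],[50,0]]
[[12,17],[13,0],[18,16],[33,0],[34,13],[36,16],[48,19],[50,0]]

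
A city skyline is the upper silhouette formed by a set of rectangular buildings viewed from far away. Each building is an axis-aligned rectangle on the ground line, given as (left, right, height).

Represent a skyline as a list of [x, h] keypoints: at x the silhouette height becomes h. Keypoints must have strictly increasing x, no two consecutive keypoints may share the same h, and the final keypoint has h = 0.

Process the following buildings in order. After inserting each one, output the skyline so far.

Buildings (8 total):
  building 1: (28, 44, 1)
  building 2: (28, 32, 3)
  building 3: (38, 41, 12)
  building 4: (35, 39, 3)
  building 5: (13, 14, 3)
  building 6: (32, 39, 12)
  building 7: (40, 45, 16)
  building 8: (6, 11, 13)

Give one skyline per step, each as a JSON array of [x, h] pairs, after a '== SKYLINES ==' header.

== SKYLINES ==
[[28,1],[44,0]]
[[28,3],[32,1],[44,0]]
[[28,3],[32,1],[38,12],[41,1],[44,0]]
[[28,3],[32,1],[35,3],[38,12],[41,1],[44,0]]
[[13,3],[14,0],[28,3],[32,1],[35,3],[38,12],[41,1],[44,0]]
[[13,3],[14,0],[28,3],[32,12],[41,1],[44,0]]
[[13,3],[14,0],[28,3],[32,12],[40,16],[45,0]]
[[6,13],[11,0],[13,3],[14,0],[28,3],[32,12],[40,16],[45,0]]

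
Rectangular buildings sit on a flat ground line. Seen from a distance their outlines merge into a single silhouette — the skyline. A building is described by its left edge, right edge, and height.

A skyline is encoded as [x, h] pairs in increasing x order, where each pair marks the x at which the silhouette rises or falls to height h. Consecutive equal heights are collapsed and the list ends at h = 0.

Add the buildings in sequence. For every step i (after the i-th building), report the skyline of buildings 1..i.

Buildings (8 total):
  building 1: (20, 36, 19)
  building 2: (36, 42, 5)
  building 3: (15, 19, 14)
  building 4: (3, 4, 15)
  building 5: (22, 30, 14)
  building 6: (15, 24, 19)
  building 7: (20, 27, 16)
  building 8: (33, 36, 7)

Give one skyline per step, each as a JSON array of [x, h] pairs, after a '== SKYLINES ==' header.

== SKYLINES ==
[[20,19],[36,0]]
[[20,19],[36,5],[42,0]]
[[15,14],[19,0],[20,19],[36,5],[42,0]]
[[3,15],[4,0],[15,14],[19,0],[20,19],[36,5],[42,0]]
[[3,15],[4,0],[15,14],[19,0],[20,19],[36,5],[42,0]]
[[3,15],[4,0],[15,19],[36,5],[42,0]]
[[3,15],[4,0],[15,19],[36,5],[42,0]]
[[3,15],[4,0],[15,19],[36,5],[42,0]]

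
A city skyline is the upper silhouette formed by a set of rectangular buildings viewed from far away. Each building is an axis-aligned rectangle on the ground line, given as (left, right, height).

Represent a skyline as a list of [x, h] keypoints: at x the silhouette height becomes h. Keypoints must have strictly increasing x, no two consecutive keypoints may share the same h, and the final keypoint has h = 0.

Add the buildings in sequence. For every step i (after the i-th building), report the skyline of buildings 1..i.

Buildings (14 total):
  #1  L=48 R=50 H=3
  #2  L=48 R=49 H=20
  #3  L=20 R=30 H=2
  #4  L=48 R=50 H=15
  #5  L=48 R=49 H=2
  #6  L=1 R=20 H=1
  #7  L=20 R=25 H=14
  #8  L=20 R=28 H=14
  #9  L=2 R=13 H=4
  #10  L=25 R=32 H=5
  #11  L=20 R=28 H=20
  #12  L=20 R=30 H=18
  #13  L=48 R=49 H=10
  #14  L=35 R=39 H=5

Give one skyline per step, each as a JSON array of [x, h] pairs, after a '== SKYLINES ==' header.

== SKYLINES ==
[[48,3],[50,0]]
[[48,20],[49,3],[50,0]]
[[20,2],[30,0],[48,20],[49,3],[50,0]]
[[20,2],[30,0],[48,20],[49,15],[50,0]]
[[20,2],[30,0],[48,20],[49,15],[50,0]]
[[1,1],[20,2],[30,0],[48,20],[49,15],[50,0]]
[[1,1],[20,14],[25,2],[30,0],[48,20],[49,15],[50,0]]
[[1,1],[20,14],[28,2],[30,0],[48,20],[49,15],[50,0]]
[[1,1],[2,4],[13,1],[20,14],[28,2],[30,0],[48,20],[49,15],[50,0]]
[[1,1],[2,4],[13,1],[20,14],[28,5],[32,0],[48,20],[49,15],[50,0]]
[[1,1],[2,4],[13,1],[20,20],[28,5],[32,0],[48,20],[49,15],[50,0]]
[[1,1],[2,4],[13,1],[20,20],[28,18],[30,5],[32,0],[48,20],[49,15],[50,0]]
[[1,1],[2,4],[13,1],[20,20],[28,18],[30,5],[32,0],[48,20],[49,15],[50,0]]
[[1,1],[2,4],[13,1],[20,20],[28,18],[30,5],[32,0],[35,5],[39,0],[48,20],[49,15],[50,0]]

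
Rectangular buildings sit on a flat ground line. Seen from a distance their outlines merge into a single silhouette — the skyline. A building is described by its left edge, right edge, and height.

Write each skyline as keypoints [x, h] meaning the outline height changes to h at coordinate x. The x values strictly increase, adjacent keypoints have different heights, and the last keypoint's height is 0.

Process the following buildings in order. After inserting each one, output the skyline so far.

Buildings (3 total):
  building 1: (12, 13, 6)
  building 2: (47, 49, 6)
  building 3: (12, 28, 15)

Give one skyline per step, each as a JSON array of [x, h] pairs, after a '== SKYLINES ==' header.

== SKYLINES ==
[[12,6],[13,0]]
[[12,6],[13,0],[47,6],[49,0]]
[[12,15],[28,0],[47,6],[49,0]]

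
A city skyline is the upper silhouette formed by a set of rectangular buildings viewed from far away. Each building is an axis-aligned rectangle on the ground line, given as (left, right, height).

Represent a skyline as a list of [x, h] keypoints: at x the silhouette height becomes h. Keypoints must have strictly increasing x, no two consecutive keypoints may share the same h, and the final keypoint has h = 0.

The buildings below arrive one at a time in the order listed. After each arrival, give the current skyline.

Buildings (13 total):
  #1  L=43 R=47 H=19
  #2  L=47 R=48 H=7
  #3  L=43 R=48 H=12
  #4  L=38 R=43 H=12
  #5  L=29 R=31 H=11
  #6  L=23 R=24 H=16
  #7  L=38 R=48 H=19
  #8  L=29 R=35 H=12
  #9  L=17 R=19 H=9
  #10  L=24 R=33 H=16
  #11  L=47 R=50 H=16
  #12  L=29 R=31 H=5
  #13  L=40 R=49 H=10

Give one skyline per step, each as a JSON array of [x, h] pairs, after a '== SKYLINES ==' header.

== SKYLINES ==
[[43,19],[47,0]]
[[43,19],[47,7],[48,0]]
[[43,19],[47,12],[48,0]]
[[38,12],[43,19],[47,12],[48,0]]
[[29,11],[31,0],[38,12],[43,19],[47,12],[48,0]]
[[23,16],[24,0],[29,11],[31,0],[38,12],[43,19],[47,12],[48,0]]
[[23,16],[24,0],[29,11],[31,0],[38,19],[48,0]]
[[23,16],[24,0],[29,12],[35,0],[38,19],[48,0]]
[[17,9],[19,0],[23,16],[24,0],[29,12],[35,0],[38,19],[48,0]]
[[17,9],[19,0],[23,16],[33,12],[35,0],[38,19],[48,0]]
[[17,9],[19,0],[23,16],[33,12],[35,0],[38,19],[48,16],[50,0]]
[[17,9],[19,0],[23,16],[33,12],[35,0],[38,19],[48,16],[50,0]]
[[17,9],[19,0],[23,16],[33,12],[35,0],[38,19],[48,16],[50,0]]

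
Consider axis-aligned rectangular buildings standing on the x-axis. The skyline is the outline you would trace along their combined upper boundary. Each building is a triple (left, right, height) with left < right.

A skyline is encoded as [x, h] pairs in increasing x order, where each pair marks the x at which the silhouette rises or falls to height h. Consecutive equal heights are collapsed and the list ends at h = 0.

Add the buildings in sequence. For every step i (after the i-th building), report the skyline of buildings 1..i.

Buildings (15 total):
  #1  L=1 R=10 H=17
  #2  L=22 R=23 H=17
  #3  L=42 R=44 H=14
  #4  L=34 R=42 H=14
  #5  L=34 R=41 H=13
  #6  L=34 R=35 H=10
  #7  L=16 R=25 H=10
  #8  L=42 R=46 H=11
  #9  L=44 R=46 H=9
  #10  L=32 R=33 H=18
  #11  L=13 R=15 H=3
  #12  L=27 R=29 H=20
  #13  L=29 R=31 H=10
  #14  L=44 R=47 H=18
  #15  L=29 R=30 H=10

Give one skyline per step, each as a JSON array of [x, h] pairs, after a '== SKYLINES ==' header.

== SKYLINES ==
[[1,17],[10,0]]
[[1,17],[10,0],[22,17],[23,0]]
[[1,17],[10,0],[22,17],[23,0],[42,14],[44,0]]
[[1,17],[10,0],[22,17],[23,0],[34,14],[44,0]]
[[1,17],[10,0],[22,17],[23,0],[34,14],[44,0]]
[[1,17],[10,0],[22,17],[23,0],[34,14],[44,0]]
[[1,17],[10,0],[16,10],[22,17],[23,10],[25,0],[34,14],[44,0]]
[[1,17],[10,0],[16,10],[22,17],[23,10],[25,0],[34,14],[44,11],[46,0]]
[[1,17],[10,0],[16,10],[22,17],[23,10],[25,0],[34,14],[44,11],[46,0]]
[[1,17],[10,0],[16,10],[22,17],[23,10],[25,0],[32,18],[33,0],[34,14],[44,11],[46,0]]
[[1,17],[10,0],[13,3],[15,0],[16,10],[22,17],[23,10],[25,0],[32,18],[33,0],[34,14],[44,11],[46,0]]
[[1,17],[10,0],[13,3],[15,0],[16,10],[22,17],[23,10],[25,0],[27,20],[29,0],[32,18],[33,0],[34,14],[44,11],[46,0]]
[[1,17],[10,0],[13,3],[15,0],[16,10],[22,17],[23,10],[25,0],[27,20],[29,10],[31,0],[32,18],[33,0],[34,14],[44,11],[46,0]]
[[1,17],[10,0],[13,3],[15,0],[16,10],[22,17],[23,10],[25,0],[27,20],[29,10],[31,0],[32,18],[33,0],[34,14],[44,18],[47,0]]
[[1,17],[10,0],[13,3],[15,0],[16,10],[22,17],[23,10],[25,0],[27,20],[29,10],[31,0],[32,18],[33,0],[34,14],[44,18],[47,0]]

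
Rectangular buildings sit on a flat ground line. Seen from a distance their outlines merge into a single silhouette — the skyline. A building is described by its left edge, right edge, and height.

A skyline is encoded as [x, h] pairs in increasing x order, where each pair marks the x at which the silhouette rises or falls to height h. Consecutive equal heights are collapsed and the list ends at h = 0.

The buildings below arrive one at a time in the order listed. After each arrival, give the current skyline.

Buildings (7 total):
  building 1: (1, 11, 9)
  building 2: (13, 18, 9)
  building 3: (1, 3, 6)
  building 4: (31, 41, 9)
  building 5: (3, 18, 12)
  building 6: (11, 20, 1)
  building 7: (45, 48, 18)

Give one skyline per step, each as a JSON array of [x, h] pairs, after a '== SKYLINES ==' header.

== SKYLINES ==
[[1,9],[11,0]]
[[1,9],[11,0],[13,9],[18,0]]
[[1,9],[11,0],[13,9],[18,0]]
[[1,9],[11,0],[13,9],[18,0],[31,9],[41,0]]
[[1,9],[3,12],[18,0],[31,9],[41,0]]
[[1,9],[3,12],[18,1],[20,0],[31,9],[41,0]]
[[1,9],[3,12],[18,1],[20,0],[31,9],[41,0],[45,18],[48,0]]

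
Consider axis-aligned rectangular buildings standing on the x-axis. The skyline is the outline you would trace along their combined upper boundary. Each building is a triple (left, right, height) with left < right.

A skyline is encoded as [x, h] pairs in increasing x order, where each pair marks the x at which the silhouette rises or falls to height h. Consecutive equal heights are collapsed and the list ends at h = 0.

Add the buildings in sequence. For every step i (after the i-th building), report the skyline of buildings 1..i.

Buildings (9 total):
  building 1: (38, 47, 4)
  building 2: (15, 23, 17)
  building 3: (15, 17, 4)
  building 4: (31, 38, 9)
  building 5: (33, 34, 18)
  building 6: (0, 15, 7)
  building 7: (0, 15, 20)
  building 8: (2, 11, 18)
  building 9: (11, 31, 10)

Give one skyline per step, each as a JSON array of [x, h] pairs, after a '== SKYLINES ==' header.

== SKYLINES ==
[[38,4],[47,0]]
[[15,17],[23,0],[38,4],[47,0]]
[[15,17],[23,0],[38,4],[47,0]]
[[15,17],[23,0],[31,9],[38,4],[47,0]]
[[15,17],[23,0],[31,9],[33,18],[34,9],[38,4],[47,0]]
[[0,7],[15,17],[23,0],[31,9],[33,18],[34,9],[38,4],[47,0]]
[[0,20],[15,17],[23,0],[31,9],[33,18],[34,9],[38,4],[47,0]]
[[0,20],[15,17],[23,0],[31,9],[33,18],[34,9],[38,4],[47,0]]
[[0,20],[15,17],[23,10],[31,9],[33,18],[34,9],[38,4],[47,0]]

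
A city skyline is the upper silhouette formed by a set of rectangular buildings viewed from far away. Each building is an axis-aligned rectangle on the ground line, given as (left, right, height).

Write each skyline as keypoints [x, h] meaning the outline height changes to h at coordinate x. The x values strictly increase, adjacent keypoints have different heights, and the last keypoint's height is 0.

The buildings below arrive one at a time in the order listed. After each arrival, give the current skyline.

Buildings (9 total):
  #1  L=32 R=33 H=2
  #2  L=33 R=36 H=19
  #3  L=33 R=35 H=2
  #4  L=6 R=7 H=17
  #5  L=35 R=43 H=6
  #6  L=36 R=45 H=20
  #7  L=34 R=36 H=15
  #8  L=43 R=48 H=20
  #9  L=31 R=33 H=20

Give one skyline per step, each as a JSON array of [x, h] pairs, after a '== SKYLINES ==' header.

== SKYLINES ==
[[32,2],[33,0]]
[[32,2],[33,19],[36,0]]
[[32,2],[33,19],[36,0]]
[[6,17],[7,0],[32,2],[33,19],[36,0]]
[[6,17],[7,0],[32,2],[33,19],[36,6],[43,0]]
[[6,17],[7,0],[32,2],[33,19],[36,20],[45,0]]
[[6,17],[7,0],[32,2],[33,19],[36,20],[45,0]]
[[6,17],[7,0],[32,2],[33,19],[36,20],[48,0]]
[[6,17],[7,0],[31,20],[33,19],[36,20],[48,0]]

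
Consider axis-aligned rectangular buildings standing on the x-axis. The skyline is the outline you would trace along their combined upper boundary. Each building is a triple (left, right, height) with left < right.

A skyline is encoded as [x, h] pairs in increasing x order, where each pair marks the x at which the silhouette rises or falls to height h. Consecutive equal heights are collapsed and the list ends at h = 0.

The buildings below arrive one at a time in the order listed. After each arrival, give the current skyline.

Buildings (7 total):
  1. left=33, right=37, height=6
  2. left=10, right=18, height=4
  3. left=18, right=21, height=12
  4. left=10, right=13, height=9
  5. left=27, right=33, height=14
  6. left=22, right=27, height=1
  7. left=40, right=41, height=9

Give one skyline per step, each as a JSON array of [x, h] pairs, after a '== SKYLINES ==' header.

== SKYLINES ==
[[33,6],[37,0]]
[[10,4],[18,0],[33,6],[37,0]]
[[10,4],[18,12],[21,0],[33,6],[37,0]]
[[10,9],[13,4],[18,12],[21,0],[33,6],[37,0]]
[[10,9],[13,4],[18,12],[21,0],[27,14],[33,6],[37,0]]
[[10,9],[13,4],[18,12],[21,0],[22,1],[27,14],[33,6],[37,0]]
[[10,9],[13,4],[18,12],[21,0],[22,1],[27,14],[33,6],[37,0],[40,9],[41,0]]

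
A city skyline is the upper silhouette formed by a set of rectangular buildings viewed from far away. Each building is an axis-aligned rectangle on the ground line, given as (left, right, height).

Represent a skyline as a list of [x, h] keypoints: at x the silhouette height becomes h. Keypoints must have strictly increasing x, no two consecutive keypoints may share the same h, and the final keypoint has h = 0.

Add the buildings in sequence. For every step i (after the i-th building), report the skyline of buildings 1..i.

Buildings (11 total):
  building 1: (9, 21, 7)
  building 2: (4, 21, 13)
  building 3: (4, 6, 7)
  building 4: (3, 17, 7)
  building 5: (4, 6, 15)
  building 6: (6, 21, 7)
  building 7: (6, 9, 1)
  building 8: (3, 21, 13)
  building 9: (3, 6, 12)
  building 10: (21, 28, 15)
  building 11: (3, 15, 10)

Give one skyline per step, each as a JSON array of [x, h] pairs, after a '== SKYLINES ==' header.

== SKYLINES ==
[[9,7],[21,0]]
[[4,13],[21,0]]
[[4,13],[21,0]]
[[3,7],[4,13],[21,0]]
[[3,7],[4,15],[6,13],[21,0]]
[[3,7],[4,15],[6,13],[21,0]]
[[3,7],[4,15],[6,13],[21,0]]
[[3,13],[4,15],[6,13],[21,0]]
[[3,13],[4,15],[6,13],[21,0]]
[[3,13],[4,15],[6,13],[21,15],[28,0]]
[[3,13],[4,15],[6,13],[21,15],[28,0]]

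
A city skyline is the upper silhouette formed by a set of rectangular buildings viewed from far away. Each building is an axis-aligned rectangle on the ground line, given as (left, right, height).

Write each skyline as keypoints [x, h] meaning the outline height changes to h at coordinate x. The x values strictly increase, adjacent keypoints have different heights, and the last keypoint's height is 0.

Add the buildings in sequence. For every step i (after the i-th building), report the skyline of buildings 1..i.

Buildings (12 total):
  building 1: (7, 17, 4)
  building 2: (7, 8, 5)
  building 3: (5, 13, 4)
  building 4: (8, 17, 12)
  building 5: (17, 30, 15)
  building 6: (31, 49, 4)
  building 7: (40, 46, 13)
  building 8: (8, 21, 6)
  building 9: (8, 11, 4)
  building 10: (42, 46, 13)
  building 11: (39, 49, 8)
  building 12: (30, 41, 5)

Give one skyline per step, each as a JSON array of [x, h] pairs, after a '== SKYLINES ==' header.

== SKYLINES ==
[[7,4],[17,0]]
[[7,5],[8,4],[17,0]]
[[5,4],[7,5],[8,4],[17,0]]
[[5,4],[7,5],[8,12],[17,0]]
[[5,4],[7,5],[8,12],[17,15],[30,0]]
[[5,4],[7,5],[8,12],[17,15],[30,0],[31,4],[49,0]]
[[5,4],[7,5],[8,12],[17,15],[30,0],[31,4],[40,13],[46,4],[49,0]]
[[5,4],[7,5],[8,12],[17,15],[30,0],[31,4],[40,13],[46,4],[49,0]]
[[5,4],[7,5],[8,12],[17,15],[30,0],[31,4],[40,13],[46,4],[49,0]]
[[5,4],[7,5],[8,12],[17,15],[30,0],[31,4],[40,13],[46,4],[49,0]]
[[5,4],[7,5],[8,12],[17,15],[30,0],[31,4],[39,8],[40,13],[46,8],[49,0]]
[[5,4],[7,5],[8,12],[17,15],[30,5],[39,8],[40,13],[46,8],[49,0]]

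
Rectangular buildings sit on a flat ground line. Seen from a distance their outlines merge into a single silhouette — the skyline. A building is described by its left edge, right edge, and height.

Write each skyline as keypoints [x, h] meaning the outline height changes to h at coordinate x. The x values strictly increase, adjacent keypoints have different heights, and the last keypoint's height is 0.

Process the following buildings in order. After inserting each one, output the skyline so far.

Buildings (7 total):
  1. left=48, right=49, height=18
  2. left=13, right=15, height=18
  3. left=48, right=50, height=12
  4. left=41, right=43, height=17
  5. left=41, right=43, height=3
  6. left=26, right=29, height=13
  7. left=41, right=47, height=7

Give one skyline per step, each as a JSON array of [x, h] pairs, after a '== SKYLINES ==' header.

== SKYLINES ==
[[48,18],[49,0]]
[[13,18],[15,0],[48,18],[49,0]]
[[13,18],[15,0],[48,18],[49,12],[50,0]]
[[13,18],[15,0],[41,17],[43,0],[48,18],[49,12],[50,0]]
[[13,18],[15,0],[41,17],[43,0],[48,18],[49,12],[50,0]]
[[13,18],[15,0],[26,13],[29,0],[41,17],[43,0],[48,18],[49,12],[50,0]]
[[13,18],[15,0],[26,13],[29,0],[41,17],[43,7],[47,0],[48,18],[49,12],[50,0]]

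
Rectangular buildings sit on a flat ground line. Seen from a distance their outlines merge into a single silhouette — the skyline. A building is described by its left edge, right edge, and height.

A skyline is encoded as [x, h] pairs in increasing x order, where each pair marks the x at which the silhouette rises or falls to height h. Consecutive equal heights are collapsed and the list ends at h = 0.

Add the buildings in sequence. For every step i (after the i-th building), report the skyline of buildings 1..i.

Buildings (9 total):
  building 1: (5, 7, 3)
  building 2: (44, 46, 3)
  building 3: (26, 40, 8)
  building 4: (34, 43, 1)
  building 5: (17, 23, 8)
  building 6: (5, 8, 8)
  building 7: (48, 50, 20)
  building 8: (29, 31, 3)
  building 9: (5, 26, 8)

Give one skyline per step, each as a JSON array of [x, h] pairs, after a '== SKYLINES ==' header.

== SKYLINES ==
[[5,3],[7,0]]
[[5,3],[7,0],[44,3],[46,0]]
[[5,3],[7,0],[26,8],[40,0],[44,3],[46,0]]
[[5,3],[7,0],[26,8],[40,1],[43,0],[44,3],[46,0]]
[[5,3],[7,0],[17,8],[23,0],[26,8],[40,1],[43,0],[44,3],[46,0]]
[[5,8],[8,0],[17,8],[23,0],[26,8],[40,1],[43,0],[44,3],[46,0]]
[[5,8],[8,0],[17,8],[23,0],[26,8],[40,1],[43,0],[44,3],[46,0],[48,20],[50,0]]
[[5,8],[8,0],[17,8],[23,0],[26,8],[40,1],[43,0],[44,3],[46,0],[48,20],[50,0]]
[[5,8],[40,1],[43,0],[44,3],[46,0],[48,20],[50,0]]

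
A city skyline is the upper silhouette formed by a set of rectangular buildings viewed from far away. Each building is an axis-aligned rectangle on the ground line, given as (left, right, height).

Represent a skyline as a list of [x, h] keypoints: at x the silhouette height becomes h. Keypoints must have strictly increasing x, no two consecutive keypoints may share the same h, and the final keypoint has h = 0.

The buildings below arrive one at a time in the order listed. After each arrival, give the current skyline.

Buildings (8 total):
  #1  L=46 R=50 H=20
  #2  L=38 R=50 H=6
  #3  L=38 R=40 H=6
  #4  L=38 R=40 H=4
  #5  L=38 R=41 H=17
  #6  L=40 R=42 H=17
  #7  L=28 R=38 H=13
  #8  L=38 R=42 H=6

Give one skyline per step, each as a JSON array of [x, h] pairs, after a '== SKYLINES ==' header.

== SKYLINES ==
[[46,20],[50,0]]
[[38,6],[46,20],[50,0]]
[[38,6],[46,20],[50,0]]
[[38,6],[46,20],[50,0]]
[[38,17],[41,6],[46,20],[50,0]]
[[38,17],[42,6],[46,20],[50,0]]
[[28,13],[38,17],[42,6],[46,20],[50,0]]
[[28,13],[38,17],[42,6],[46,20],[50,0]]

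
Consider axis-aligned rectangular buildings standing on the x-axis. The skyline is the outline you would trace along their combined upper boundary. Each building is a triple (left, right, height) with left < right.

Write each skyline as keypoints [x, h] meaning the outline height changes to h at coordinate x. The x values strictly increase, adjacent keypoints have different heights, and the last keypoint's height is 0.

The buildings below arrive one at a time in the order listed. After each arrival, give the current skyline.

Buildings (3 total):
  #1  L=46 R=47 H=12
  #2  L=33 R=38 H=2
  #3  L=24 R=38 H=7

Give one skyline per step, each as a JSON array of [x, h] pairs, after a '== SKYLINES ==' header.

== SKYLINES ==
[[46,12],[47,0]]
[[33,2],[38,0],[46,12],[47,0]]
[[24,7],[38,0],[46,12],[47,0]]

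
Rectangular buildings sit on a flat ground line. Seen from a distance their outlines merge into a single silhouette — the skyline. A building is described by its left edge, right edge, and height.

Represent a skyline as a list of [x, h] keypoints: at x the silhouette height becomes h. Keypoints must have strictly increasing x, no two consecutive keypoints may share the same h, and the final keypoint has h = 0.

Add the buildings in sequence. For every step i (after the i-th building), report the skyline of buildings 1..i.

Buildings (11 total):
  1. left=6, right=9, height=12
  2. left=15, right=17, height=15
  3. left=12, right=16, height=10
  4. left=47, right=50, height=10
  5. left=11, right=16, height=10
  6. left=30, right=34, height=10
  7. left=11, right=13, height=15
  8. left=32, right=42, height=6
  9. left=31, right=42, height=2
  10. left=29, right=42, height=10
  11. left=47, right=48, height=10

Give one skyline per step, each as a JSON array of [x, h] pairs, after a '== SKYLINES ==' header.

== SKYLINES ==
[[6,12],[9,0]]
[[6,12],[9,0],[15,15],[17,0]]
[[6,12],[9,0],[12,10],[15,15],[17,0]]
[[6,12],[9,0],[12,10],[15,15],[17,0],[47,10],[50,0]]
[[6,12],[9,0],[11,10],[15,15],[17,0],[47,10],[50,0]]
[[6,12],[9,0],[11,10],[15,15],[17,0],[30,10],[34,0],[47,10],[50,0]]
[[6,12],[9,0],[11,15],[13,10],[15,15],[17,0],[30,10],[34,0],[47,10],[50,0]]
[[6,12],[9,0],[11,15],[13,10],[15,15],[17,0],[30,10],[34,6],[42,0],[47,10],[50,0]]
[[6,12],[9,0],[11,15],[13,10],[15,15],[17,0],[30,10],[34,6],[42,0],[47,10],[50,0]]
[[6,12],[9,0],[11,15],[13,10],[15,15],[17,0],[29,10],[42,0],[47,10],[50,0]]
[[6,12],[9,0],[11,15],[13,10],[15,15],[17,0],[29,10],[42,0],[47,10],[50,0]]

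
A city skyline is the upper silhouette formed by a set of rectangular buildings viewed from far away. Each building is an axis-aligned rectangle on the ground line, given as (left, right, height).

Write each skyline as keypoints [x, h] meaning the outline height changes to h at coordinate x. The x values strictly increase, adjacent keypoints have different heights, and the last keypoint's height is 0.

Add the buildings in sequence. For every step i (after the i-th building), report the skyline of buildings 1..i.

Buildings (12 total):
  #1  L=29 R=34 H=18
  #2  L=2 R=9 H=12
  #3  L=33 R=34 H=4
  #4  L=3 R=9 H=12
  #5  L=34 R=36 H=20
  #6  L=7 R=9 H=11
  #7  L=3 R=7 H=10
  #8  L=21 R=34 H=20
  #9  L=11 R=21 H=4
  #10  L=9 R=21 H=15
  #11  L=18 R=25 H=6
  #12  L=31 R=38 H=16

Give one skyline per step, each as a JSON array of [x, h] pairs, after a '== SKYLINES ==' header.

== SKYLINES ==
[[29,18],[34,0]]
[[2,12],[9,0],[29,18],[34,0]]
[[2,12],[9,0],[29,18],[34,0]]
[[2,12],[9,0],[29,18],[34,0]]
[[2,12],[9,0],[29,18],[34,20],[36,0]]
[[2,12],[9,0],[29,18],[34,20],[36,0]]
[[2,12],[9,0],[29,18],[34,20],[36,0]]
[[2,12],[9,0],[21,20],[36,0]]
[[2,12],[9,0],[11,4],[21,20],[36,0]]
[[2,12],[9,15],[21,20],[36,0]]
[[2,12],[9,15],[21,20],[36,0]]
[[2,12],[9,15],[21,20],[36,16],[38,0]]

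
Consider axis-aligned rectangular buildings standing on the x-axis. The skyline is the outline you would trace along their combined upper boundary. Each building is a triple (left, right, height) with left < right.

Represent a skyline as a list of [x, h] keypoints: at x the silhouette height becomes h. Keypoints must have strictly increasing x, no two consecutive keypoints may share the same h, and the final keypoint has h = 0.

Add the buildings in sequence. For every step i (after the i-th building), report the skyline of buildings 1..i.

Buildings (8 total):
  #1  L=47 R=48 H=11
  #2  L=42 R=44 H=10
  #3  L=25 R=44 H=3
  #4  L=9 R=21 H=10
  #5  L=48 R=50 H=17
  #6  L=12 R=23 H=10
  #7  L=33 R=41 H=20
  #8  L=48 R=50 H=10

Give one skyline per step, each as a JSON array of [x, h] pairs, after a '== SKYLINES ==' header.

== SKYLINES ==
[[47,11],[48,0]]
[[42,10],[44,0],[47,11],[48,0]]
[[25,3],[42,10],[44,0],[47,11],[48,0]]
[[9,10],[21,0],[25,3],[42,10],[44,0],[47,11],[48,0]]
[[9,10],[21,0],[25,3],[42,10],[44,0],[47,11],[48,17],[50,0]]
[[9,10],[23,0],[25,3],[42,10],[44,0],[47,11],[48,17],[50,0]]
[[9,10],[23,0],[25,3],[33,20],[41,3],[42,10],[44,0],[47,11],[48,17],[50,0]]
[[9,10],[23,0],[25,3],[33,20],[41,3],[42,10],[44,0],[47,11],[48,17],[50,0]]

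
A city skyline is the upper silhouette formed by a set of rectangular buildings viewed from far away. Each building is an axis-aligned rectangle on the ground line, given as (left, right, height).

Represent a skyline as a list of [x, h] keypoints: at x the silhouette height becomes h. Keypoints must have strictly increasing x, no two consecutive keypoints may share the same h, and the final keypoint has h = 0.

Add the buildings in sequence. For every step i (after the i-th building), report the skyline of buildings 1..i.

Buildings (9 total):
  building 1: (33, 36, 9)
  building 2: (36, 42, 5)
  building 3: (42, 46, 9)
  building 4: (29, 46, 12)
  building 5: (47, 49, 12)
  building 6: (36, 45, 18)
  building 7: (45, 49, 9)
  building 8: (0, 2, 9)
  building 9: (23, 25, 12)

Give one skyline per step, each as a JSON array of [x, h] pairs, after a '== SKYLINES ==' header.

== SKYLINES ==
[[33,9],[36,0]]
[[33,9],[36,5],[42,0]]
[[33,9],[36,5],[42,9],[46,0]]
[[29,12],[46,0]]
[[29,12],[46,0],[47,12],[49,0]]
[[29,12],[36,18],[45,12],[46,0],[47,12],[49,0]]
[[29,12],[36,18],[45,12],[46,9],[47,12],[49,0]]
[[0,9],[2,0],[29,12],[36,18],[45,12],[46,9],[47,12],[49,0]]
[[0,9],[2,0],[23,12],[25,0],[29,12],[36,18],[45,12],[46,9],[47,12],[49,0]]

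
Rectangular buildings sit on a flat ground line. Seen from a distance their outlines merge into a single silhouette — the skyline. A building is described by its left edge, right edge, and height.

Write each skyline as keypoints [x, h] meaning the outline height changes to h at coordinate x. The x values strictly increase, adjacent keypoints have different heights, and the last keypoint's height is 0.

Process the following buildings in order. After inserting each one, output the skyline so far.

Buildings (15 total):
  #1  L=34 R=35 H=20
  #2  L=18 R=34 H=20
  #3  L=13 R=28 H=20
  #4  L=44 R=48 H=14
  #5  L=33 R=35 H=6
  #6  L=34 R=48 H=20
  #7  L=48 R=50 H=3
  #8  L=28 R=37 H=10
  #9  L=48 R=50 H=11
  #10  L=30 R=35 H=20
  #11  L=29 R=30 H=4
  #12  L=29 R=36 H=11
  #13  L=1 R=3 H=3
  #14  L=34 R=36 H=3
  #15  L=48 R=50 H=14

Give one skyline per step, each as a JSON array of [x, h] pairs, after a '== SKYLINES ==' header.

== SKYLINES ==
[[34,20],[35,0]]
[[18,20],[35,0]]
[[13,20],[35,0]]
[[13,20],[35,0],[44,14],[48,0]]
[[13,20],[35,0],[44,14],[48,0]]
[[13,20],[48,0]]
[[13,20],[48,3],[50,0]]
[[13,20],[48,3],[50,0]]
[[13,20],[48,11],[50,0]]
[[13,20],[48,11],[50,0]]
[[13,20],[48,11],[50,0]]
[[13,20],[48,11],[50,0]]
[[1,3],[3,0],[13,20],[48,11],[50,0]]
[[1,3],[3,0],[13,20],[48,11],[50,0]]
[[1,3],[3,0],[13,20],[48,14],[50,0]]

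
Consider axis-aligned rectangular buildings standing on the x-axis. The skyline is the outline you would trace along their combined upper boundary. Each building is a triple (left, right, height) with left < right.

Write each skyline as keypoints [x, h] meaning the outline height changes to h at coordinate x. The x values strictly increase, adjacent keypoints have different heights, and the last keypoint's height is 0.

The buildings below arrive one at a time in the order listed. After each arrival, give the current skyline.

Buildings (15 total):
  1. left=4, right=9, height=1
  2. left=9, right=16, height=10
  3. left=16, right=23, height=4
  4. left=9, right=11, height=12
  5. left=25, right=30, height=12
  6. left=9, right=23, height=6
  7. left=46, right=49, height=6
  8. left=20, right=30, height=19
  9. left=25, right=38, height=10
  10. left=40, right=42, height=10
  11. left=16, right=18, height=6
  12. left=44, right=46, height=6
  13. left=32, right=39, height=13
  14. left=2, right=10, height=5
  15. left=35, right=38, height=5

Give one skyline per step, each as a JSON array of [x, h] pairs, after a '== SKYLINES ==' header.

== SKYLINES ==
[[4,1],[9,0]]
[[4,1],[9,10],[16,0]]
[[4,1],[9,10],[16,4],[23,0]]
[[4,1],[9,12],[11,10],[16,4],[23,0]]
[[4,1],[9,12],[11,10],[16,4],[23,0],[25,12],[30,0]]
[[4,1],[9,12],[11,10],[16,6],[23,0],[25,12],[30,0]]
[[4,1],[9,12],[11,10],[16,6],[23,0],[25,12],[30,0],[46,6],[49,0]]
[[4,1],[9,12],[11,10],[16,6],[20,19],[30,0],[46,6],[49,0]]
[[4,1],[9,12],[11,10],[16,6],[20,19],[30,10],[38,0],[46,6],[49,0]]
[[4,1],[9,12],[11,10],[16,6],[20,19],[30,10],[38,0],[40,10],[42,0],[46,6],[49,0]]
[[4,1],[9,12],[11,10],[16,6],[20,19],[30,10],[38,0],[40,10],[42,0],[46,6],[49,0]]
[[4,1],[9,12],[11,10],[16,6],[20,19],[30,10],[38,0],[40,10],[42,0],[44,6],[49,0]]
[[4,1],[9,12],[11,10],[16,6],[20,19],[30,10],[32,13],[39,0],[40,10],[42,0],[44,6],[49,0]]
[[2,5],[9,12],[11,10],[16,6],[20,19],[30,10],[32,13],[39,0],[40,10],[42,0],[44,6],[49,0]]
[[2,5],[9,12],[11,10],[16,6],[20,19],[30,10],[32,13],[39,0],[40,10],[42,0],[44,6],[49,0]]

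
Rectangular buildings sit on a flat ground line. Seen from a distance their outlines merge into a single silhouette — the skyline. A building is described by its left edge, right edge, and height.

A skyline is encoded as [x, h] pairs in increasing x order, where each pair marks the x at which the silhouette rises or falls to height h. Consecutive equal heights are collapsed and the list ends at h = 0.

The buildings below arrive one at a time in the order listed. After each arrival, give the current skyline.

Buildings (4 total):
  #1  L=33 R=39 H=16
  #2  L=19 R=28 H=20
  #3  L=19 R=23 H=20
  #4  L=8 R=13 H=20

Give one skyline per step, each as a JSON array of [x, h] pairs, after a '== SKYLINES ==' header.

== SKYLINES ==
[[33,16],[39,0]]
[[19,20],[28,0],[33,16],[39,0]]
[[19,20],[28,0],[33,16],[39,0]]
[[8,20],[13,0],[19,20],[28,0],[33,16],[39,0]]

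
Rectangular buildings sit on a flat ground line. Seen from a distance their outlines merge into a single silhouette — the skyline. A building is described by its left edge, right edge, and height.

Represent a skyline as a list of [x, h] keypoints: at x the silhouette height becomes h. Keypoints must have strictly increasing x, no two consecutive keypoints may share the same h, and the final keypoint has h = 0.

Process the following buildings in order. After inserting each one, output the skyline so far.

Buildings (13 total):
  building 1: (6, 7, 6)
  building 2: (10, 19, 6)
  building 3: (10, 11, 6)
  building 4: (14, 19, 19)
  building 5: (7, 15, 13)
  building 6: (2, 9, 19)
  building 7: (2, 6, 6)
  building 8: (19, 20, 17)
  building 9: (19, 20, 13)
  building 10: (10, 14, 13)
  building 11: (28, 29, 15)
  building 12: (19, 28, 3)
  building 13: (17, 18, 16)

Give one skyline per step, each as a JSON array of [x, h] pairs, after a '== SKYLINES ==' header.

== SKYLINES ==
[[6,6],[7,0]]
[[6,6],[7,0],[10,6],[19,0]]
[[6,6],[7,0],[10,6],[19,0]]
[[6,6],[7,0],[10,6],[14,19],[19,0]]
[[6,6],[7,13],[14,19],[19,0]]
[[2,19],[9,13],[14,19],[19,0]]
[[2,19],[9,13],[14,19],[19,0]]
[[2,19],[9,13],[14,19],[19,17],[20,0]]
[[2,19],[9,13],[14,19],[19,17],[20,0]]
[[2,19],[9,13],[14,19],[19,17],[20,0]]
[[2,19],[9,13],[14,19],[19,17],[20,0],[28,15],[29,0]]
[[2,19],[9,13],[14,19],[19,17],[20,3],[28,15],[29,0]]
[[2,19],[9,13],[14,19],[19,17],[20,3],[28,15],[29,0]]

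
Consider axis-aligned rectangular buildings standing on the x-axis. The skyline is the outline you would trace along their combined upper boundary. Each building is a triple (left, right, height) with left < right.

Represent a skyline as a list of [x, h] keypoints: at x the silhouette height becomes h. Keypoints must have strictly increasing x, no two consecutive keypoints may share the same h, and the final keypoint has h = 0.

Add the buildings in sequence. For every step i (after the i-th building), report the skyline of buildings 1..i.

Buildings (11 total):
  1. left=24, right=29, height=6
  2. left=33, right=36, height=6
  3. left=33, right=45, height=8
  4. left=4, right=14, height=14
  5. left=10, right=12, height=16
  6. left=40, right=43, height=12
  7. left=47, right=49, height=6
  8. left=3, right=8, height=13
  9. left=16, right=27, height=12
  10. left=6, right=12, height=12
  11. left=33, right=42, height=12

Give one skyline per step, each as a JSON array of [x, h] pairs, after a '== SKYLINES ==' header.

== SKYLINES ==
[[24,6],[29,0]]
[[24,6],[29,0],[33,6],[36,0]]
[[24,6],[29,0],[33,8],[45,0]]
[[4,14],[14,0],[24,6],[29,0],[33,8],[45,0]]
[[4,14],[10,16],[12,14],[14,0],[24,6],[29,0],[33,8],[45,0]]
[[4,14],[10,16],[12,14],[14,0],[24,6],[29,0],[33,8],[40,12],[43,8],[45,0]]
[[4,14],[10,16],[12,14],[14,0],[24,6],[29,0],[33,8],[40,12],[43,8],[45,0],[47,6],[49,0]]
[[3,13],[4,14],[10,16],[12,14],[14,0],[24,6],[29,0],[33,8],[40,12],[43,8],[45,0],[47,6],[49,0]]
[[3,13],[4,14],[10,16],[12,14],[14,0],[16,12],[27,6],[29,0],[33,8],[40,12],[43,8],[45,0],[47,6],[49,0]]
[[3,13],[4,14],[10,16],[12,14],[14,0],[16,12],[27,6],[29,0],[33,8],[40,12],[43,8],[45,0],[47,6],[49,0]]
[[3,13],[4,14],[10,16],[12,14],[14,0],[16,12],[27,6],[29,0],[33,12],[43,8],[45,0],[47,6],[49,0]]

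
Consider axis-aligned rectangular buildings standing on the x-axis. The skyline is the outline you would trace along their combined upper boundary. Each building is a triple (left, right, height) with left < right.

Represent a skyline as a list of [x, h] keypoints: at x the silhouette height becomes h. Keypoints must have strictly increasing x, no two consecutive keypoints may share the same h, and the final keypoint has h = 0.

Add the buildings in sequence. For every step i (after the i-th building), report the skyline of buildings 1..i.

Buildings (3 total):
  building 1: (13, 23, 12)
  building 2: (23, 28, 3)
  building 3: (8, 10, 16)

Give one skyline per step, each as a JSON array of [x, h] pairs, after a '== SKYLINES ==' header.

== SKYLINES ==
[[13,12],[23,0]]
[[13,12],[23,3],[28,0]]
[[8,16],[10,0],[13,12],[23,3],[28,0]]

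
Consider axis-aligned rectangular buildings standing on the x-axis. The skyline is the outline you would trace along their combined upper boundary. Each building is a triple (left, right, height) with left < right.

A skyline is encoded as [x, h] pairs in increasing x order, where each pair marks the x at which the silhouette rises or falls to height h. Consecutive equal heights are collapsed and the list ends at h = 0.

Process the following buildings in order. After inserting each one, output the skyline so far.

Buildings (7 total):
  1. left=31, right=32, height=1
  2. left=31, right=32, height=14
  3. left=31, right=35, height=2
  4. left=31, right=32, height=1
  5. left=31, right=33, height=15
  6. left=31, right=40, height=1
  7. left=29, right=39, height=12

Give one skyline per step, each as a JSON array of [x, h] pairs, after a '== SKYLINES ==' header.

== SKYLINES ==
[[31,1],[32,0]]
[[31,14],[32,0]]
[[31,14],[32,2],[35,0]]
[[31,14],[32,2],[35,0]]
[[31,15],[33,2],[35,0]]
[[31,15],[33,2],[35,1],[40,0]]
[[29,12],[31,15],[33,12],[39,1],[40,0]]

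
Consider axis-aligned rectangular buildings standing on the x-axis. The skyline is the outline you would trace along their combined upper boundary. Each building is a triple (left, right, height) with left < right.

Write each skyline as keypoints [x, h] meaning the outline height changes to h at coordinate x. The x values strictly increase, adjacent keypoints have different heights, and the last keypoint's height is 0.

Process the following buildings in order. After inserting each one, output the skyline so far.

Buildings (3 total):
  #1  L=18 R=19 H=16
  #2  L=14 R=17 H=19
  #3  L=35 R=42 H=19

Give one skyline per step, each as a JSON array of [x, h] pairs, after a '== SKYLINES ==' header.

== SKYLINES ==
[[18,16],[19,0]]
[[14,19],[17,0],[18,16],[19,0]]
[[14,19],[17,0],[18,16],[19,0],[35,19],[42,0]]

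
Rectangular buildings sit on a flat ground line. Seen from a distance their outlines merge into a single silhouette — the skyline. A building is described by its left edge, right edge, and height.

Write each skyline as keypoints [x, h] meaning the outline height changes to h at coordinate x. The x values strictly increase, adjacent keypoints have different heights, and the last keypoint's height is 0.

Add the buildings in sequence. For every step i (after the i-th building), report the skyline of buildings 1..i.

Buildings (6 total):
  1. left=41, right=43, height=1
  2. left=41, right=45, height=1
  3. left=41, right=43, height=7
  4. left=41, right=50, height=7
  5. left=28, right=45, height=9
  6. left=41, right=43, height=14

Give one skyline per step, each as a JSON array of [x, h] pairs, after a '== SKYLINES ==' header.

== SKYLINES ==
[[41,1],[43,0]]
[[41,1],[45,0]]
[[41,7],[43,1],[45,0]]
[[41,7],[50,0]]
[[28,9],[45,7],[50,0]]
[[28,9],[41,14],[43,9],[45,7],[50,0]]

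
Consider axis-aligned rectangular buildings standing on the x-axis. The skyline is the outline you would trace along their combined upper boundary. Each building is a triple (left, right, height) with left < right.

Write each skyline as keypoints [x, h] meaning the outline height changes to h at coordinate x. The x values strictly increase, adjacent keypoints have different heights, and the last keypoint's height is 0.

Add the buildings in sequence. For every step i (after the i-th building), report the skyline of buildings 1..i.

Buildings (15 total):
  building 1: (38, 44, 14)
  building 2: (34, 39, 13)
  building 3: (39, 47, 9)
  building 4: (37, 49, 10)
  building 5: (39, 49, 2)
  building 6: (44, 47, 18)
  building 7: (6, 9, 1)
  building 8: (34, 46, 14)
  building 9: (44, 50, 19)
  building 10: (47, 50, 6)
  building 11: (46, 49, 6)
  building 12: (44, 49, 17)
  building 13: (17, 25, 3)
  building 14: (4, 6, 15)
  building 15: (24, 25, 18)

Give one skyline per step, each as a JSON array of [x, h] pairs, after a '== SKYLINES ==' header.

== SKYLINES ==
[[38,14],[44,0]]
[[34,13],[38,14],[44,0]]
[[34,13],[38,14],[44,9],[47,0]]
[[34,13],[38,14],[44,10],[49,0]]
[[34,13],[38,14],[44,10],[49,0]]
[[34,13],[38,14],[44,18],[47,10],[49,0]]
[[6,1],[9,0],[34,13],[38,14],[44,18],[47,10],[49,0]]
[[6,1],[9,0],[34,14],[44,18],[47,10],[49,0]]
[[6,1],[9,0],[34,14],[44,19],[50,0]]
[[6,1],[9,0],[34,14],[44,19],[50,0]]
[[6,1],[9,0],[34,14],[44,19],[50,0]]
[[6,1],[9,0],[34,14],[44,19],[50,0]]
[[6,1],[9,0],[17,3],[25,0],[34,14],[44,19],[50,0]]
[[4,15],[6,1],[9,0],[17,3],[25,0],[34,14],[44,19],[50,0]]
[[4,15],[6,1],[9,0],[17,3],[24,18],[25,0],[34,14],[44,19],[50,0]]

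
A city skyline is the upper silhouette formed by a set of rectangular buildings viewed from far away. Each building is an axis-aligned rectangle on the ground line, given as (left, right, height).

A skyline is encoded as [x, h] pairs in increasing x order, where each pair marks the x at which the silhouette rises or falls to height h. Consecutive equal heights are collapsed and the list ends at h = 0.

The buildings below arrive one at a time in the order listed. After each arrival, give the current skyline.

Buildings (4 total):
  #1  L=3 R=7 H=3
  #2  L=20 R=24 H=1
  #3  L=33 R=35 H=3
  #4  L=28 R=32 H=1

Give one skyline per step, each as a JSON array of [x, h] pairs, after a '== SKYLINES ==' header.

== SKYLINES ==
[[3,3],[7,0]]
[[3,3],[7,0],[20,1],[24,0]]
[[3,3],[7,0],[20,1],[24,0],[33,3],[35,0]]
[[3,3],[7,0],[20,1],[24,0],[28,1],[32,0],[33,3],[35,0]]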